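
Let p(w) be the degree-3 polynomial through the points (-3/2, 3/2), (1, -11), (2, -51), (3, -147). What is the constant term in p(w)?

-3

L_0(w) = (w - 1)(w - 2)(w - 3) / [-315/8] = -(8/315)w^3 + (16/105)w^2 - (88/315)w + 16/105
L_1(w) = (w + 3/2)(w - 2)(w - 3) / [5] = (1/5)w^3 - (7/10)w^2 - (3/10)w + 9/5
L_2(w) = (w + 3/2)(w - 1)(w - 3) / [-7/2] = -(2/7)w^3 + (5/7)w^2 + (6/7)w - 9/7
L_3(w) = (w + 3/2)(w - 1)(w - 2) / [9] = (1/9)w^3 - (1/6)w^2 - (5/18)w + 1/3
p(w) = (3/2)·L_0 + (-11)·L_1 + (-51)·L_2 + (-147)·L_3
Only the constant term is needed; take it from each L_i and combine:
(3/2)·(16/105) + (-11)·(9/5) + (-51)·(-9/7) + (-147)·(1/3) = -3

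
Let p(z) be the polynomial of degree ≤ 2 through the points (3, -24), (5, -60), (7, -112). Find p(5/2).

-35/2

L_0(5/2) = (-5/2)·(-9/2)/[(-2)·(-4)] = 45/32
L_1(5/2) = (-1/2)·(-9/2)/[(2)·(-2)] = -9/16
L_2(5/2) = (-1/2)·(-5/2)/[(4)·(2)] = 5/32
Sum: (-24)·(45/32) + (-60)·(-9/16) + (-112)·(5/32) = -35/2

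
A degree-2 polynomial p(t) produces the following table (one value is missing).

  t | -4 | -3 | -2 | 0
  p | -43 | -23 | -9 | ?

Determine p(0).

1

The 3 known values determine p uniquely (degree ≤ 2).
L_0(0) = (3)·(2)/[(-1)·(-2)] = 3
L_1(0) = (4)·(2)/[(1)·(-1)] = -8
L_2(0) = (4)·(3)/[(2)·(1)] = 6
Sum: (-43)·(3) + (-23)·(-8) + (-9)·(6) = 1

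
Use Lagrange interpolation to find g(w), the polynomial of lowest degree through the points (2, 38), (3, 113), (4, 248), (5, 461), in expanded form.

g(w) = 3w^3 + 3w^2 + 3w - 4

Build the Lagrange basis polynomials:
L_0(w) = (w - 3)(w - 4)(w - 5) / [-6] = -(1/6)w^3 + 2w^2 - (47/6)w + 10
L_1(w) = (w - 2)(w - 4)(w - 5) / [2] = (1/2)w^3 - (11/2)w^2 + 19w - 20
L_2(w) = (w - 2)(w - 3)(w - 5) / [-2] = -(1/2)w^3 + 5w^2 - (31/2)w + 15
L_3(w) = (w - 2)(w - 3)(w - 4) / [6] = (1/6)w^3 - (3/2)w^2 + (13/3)w - 4
g(w) = 38·L_0 + 113·L_1 + 248·L_2 + 461·L_3
  38·L_0(w) = -(19/3)w^3 + 76w^2 - (893/3)w + 380
  113·L_1(w) = (113/2)w^3 - (1243/2)w^2 + 2147w - 2260
  248·L_2(w) = -124w^3 + 1240w^2 - 3844w + 3720
  461·L_3(w) = (461/6)w^3 - (1383/2)w^2 + (5993/3)w - 1844
Adding term by term: 3w^3 + 3w^2 + 3w - 4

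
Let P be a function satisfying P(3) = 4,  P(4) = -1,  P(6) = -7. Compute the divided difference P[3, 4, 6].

P[3,4] = (-1 - 4) / (4 - 3) = -5
P[4,6] = (-7 - (-1)) / (6 - 4) = -3
P[3,4,6] = (-3 - (-5)) / (6 - 3) = 2/3

2/3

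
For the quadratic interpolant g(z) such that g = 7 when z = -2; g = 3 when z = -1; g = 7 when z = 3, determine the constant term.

Build the Lagrange basis polynomials:
L_0(z) = (z + 1)(z - 3) / [5] = (1/5)z^2 - (2/5)z - 3/5
L_1(z) = (z + 2)(z - 3) / [-4] = -(1/4)z^2 + (1/4)z + 3/2
L_2(z) = (z + 2)(z + 1) / [20] = (1/20)z^2 + (3/20)z + 1/10
g(z) = 7·L_0 + 3·L_1 + 7·L_2
Only the constant term is needed; take it from each L_i and combine:
7·(-3/5) + 3·(3/2) + 7·(1/10) = 1

1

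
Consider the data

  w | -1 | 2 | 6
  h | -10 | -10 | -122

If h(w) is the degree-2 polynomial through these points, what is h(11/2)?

-101

L_0(11/2) = (7/2)·(-1/2)/[(-3)·(-7)] = -1/12
L_1(11/2) = (13/2)·(-1/2)/[(3)·(-4)] = 13/48
L_2(11/2) = (13/2)·(7/2)/[(7)·(4)] = 13/16
Sum: (-10)·(-1/12) + (-10)·(13/48) + (-122)·(13/16) = -101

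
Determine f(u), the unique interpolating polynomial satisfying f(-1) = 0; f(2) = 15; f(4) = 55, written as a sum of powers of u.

f(u) = 3u^2 + 2u - 1

Build the Lagrange basis polynomials:
L_0(u) = (u - 2)(u - 4) / [15] = (1/15)u^2 - (2/5)u + 8/15
L_1(u) = (u + 1)(u - 4) / [-6] = -(1/6)u^2 + (1/2)u + 2/3
L_2(u) = (u + 1)(u - 2) / [10] = (1/10)u^2 - (1/10)u - 1/5
f(u) = 0·L_0 + 15·L_1 + 55·L_2
  0·L_0(u) = 0
  15·L_1(u) = -(5/2)u^2 + (15/2)u + 10
  55·L_2(u) = (11/2)u^2 - (11/2)u - 11
Adding term by term: 3u^2 + 2u - 1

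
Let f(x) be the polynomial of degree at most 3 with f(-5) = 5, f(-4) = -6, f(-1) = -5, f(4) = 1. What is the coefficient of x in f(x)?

2059/360

Build the Lagrange basis polynomials:
L_0(x) = (x + 4)(x + 1)(x - 4) / [-36] = -(1/36)x^3 - (1/36)x^2 + (4/9)x + 4/9
L_1(x) = (x + 5)(x + 1)(x - 4) / [24] = (1/24)x^3 + (1/12)x^2 - (19/24)x - 5/6
L_2(x) = (x + 5)(x + 4)(x - 4) / [-60] = -(1/60)x^3 - (1/12)x^2 + (4/15)x + 4/3
L_3(x) = (x + 5)(x + 4)(x + 1) / [360] = (1/360)x^3 + (1/36)x^2 + (29/360)x + 1/18
f(x) = 5·L_0 + (-6)·L_1 + (-5)·L_2 + 1·L_3
Only the coefficient of x is needed; take it from each L_i and combine:
5·(4/9) + (-6)·(-19/24) + (-5)·(4/15) + 1·(29/360) = 2059/360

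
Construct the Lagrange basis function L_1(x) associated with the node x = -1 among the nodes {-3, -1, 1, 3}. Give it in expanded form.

L_1(x) = (x + 3)(x - 1)(x - 3) / [(2)·(-2)·(-4)]
       = (x^3 - x^2 - 9x + 9) / (16)

L_1(x) = (1/16)x^3 - (1/16)x^2 - (9/16)x + 9/16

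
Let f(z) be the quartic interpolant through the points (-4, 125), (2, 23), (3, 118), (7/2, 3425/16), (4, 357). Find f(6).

Evaluate each Lagrange basis at z = 6:
L_0(6) = (4)·(3)·(5/2)·(2)/[(-6)·(-7)·(-15/2)·(-8)] = 1/42
L_1(6) = (10)·(3)·(5/2)·(2)/[(6)·(-1)·(-3/2)·(-2)] = -25/3
L_2(6) = (10)·(4)·(5/2)·(2)/[(7)·(1)·(-1/2)·(-1)] = 400/7
L_3(6) = (10)·(4)·(3)·(2)/[(15/2)·(3/2)·(1/2)·(-1/2)] = -256/3
L_4(6) = (10)·(4)·(3)·(5/2)/[(8)·(2)·(1)·(1/2)] = 75/2
Sum: 125·(1/42) + 23·(-25/3) + 118·(400/7) + 3425/16·(-256/3) + 357·(75/2) = 1675

1675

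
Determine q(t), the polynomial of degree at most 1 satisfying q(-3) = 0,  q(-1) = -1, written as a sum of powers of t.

Build the Lagrange basis polynomials:
L_0(t) = (t + 1) / [-2] = -(1/2)t - 1/2
L_1(t) = (t + 3) / [2] = (1/2)t + 3/2
q(t) = 0·L_0 + (-1)·L_1
  0·L_0(t) = 0
  (-1)·L_1(t) = -(1/2)t - 3/2
Adding term by term: -(1/2)t - 3/2

q(t) = -(1/2)t - 3/2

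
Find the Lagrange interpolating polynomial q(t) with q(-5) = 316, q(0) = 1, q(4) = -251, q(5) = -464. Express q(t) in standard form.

L_0(t) = t(t - 4)(t - 5) / [-450] = -(1/450)t^3 + (1/50)t^2 - (2/45)t
L_1(t) = (t + 5)(t - 4)(t - 5) / [100] = (1/100)t^3 - (1/25)t^2 - (1/4)t + 1
L_2(t) = (t + 5)t(t - 5) / [-36] = -(1/36)t^3 + (25/36)t
L_3(t) = (t + 5)t(t - 4) / [50] = (1/50)t^3 + (1/50)t^2 - (2/5)t
q(t) = 316·L_0 + 1·L_1 + (-251)·L_2 + (-464)·L_3
  316·L_0(t) = -(158/225)t^3 + (158/25)t^2 - (632/45)t
  1·L_1(t) = (1/100)t^3 - (1/25)t^2 - (1/4)t + 1
  (-251)·L_2(t) = (251/36)t^3 - (6275/36)t
  (-464)·L_3(t) = -(232/25)t^3 - (232/25)t^2 + (928/5)t
Adding term by term: -3t^3 - 3t^2 - 3t + 1

q(t) = -3t^3 - 3t^2 - 3t + 1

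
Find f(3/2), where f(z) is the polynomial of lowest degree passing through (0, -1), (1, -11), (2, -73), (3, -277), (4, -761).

L_0(3/2) = (1/2)·(-1/2)·(-3/2)·(-5/2)/[(-1)·(-2)·(-3)·(-4)] = -5/128
L_1(3/2) = (3/2)·(-1/2)·(-3/2)·(-5/2)/[(1)·(-1)·(-2)·(-3)] = 15/32
L_2(3/2) = (3/2)·(1/2)·(-3/2)·(-5/2)/[(2)·(1)·(-1)·(-2)] = 45/64
L_3(3/2) = (3/2)·(1/2)·(-1/2)·(-5/2)/[(3)·(2)·(1)·(-1)] = -5/32
L_4(3/2) = (3/2)·(1/2)·(-1/2)·(-3/2)/[(4)·(3)·(2)·(1)] = 3/128
Sum: (-1)·(-5/128) + (-11)·(15/32) + (-73)·(45/64) + (-277)·(-5/32) + (-761)·(3/128) = -31

-31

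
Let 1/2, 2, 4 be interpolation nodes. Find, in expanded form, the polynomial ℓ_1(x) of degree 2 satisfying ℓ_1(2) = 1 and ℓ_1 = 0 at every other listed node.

ℓ_1(x) = (x - 1/2)(x - 4) / [(3/2)·(-2)]
       = (x^2 - (9/2)x + 2) / (-3)

ℓ_1(x) = -(1/3)x^2 + (3/2)x - 2/3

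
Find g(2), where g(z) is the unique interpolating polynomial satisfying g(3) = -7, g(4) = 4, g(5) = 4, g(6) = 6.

-42

L_0(2) = (-2)·(-3)·(-4)/[(-1)·(-2)·(-3)] = 4
L_1(2) = (-1)·(-3)·(-4)/[(1)·(-1)·(-2)] = -6
L_2(2) = (-1)·(-2)·(-4)/[(2)·(1)·(-1)] = 4
L_3(2) = (-1)·(-2)·(-3)/[(3)·(2)·(1)] = -1
Sum: (-7)·(4) + 4·(-6) + 4·(4) + 6·(-1) = -42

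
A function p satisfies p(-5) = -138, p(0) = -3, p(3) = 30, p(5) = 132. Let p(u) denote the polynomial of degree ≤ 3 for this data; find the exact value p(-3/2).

-75/8

Evaluate each Lagrange basis at u = -3/2:
L_0(-3/2) = (-3/2)·(-9/2)·(-13/2)/[(-5)·(-8)·(-10)] = 351/3200
L_1(-3/2) = (7/2)·(-9/2)·(-13/2)/[(5)·(-3)·(-5)] = 273/200
L_2(-3/2) = (7/2)·(-3/2)·(-13/2)/[(8)·(3)·(-2)] = -91/128
L_3(-3/2) = (7/2)·(-3/2)·(-9/2)/[(10)·(5)·(2)] = 189/800
Sum: (-138)·(351/3200) + (-3)·(273/200) + 30·(-91/128) + 132·(189/800) = -75/8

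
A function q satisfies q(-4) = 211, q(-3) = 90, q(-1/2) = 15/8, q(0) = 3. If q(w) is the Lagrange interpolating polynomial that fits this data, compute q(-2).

27

Evaluate each Lagrange basis at w = -2:
L_0(-2) = (1)·(-3/2)·(-2)/[(-1)·(-7/2)·(-4)] = -3/14
L_1(-2) = (2)·(-3/2)·(-2)/[(1)·(-5/2)·(-3)] = 4/5
L_2(-2) = (2)·(1)·(-2)/[(7/2)·(5/2)·(-1/2)] = 32/35
L_3(-2) = (2)·(1)·(-3/2)/[(4)·(3)·(1/2)] = -1/2
Sum: 211·(-3/14) + 90·(4/5) + 15/8·(32/35) + 3·(-1/2) = 27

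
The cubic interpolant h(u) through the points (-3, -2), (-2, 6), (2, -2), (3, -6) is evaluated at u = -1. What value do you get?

L_0(-1) = (1)·(-3)·(-4)/[(-1)·(-5)·(-6)] = -2/5
L_1(-1) = (2)·(-3)·(-4)/[(1)·(-4)·(-5)] = 6/5
L_2(-1) = (2)·(1)·(-4)/[(5)·(4)·(-1)] = 2/5
L_3(-1) = (2)·(1)·(-3)/[(6)·(5)·(1)] = -1/5
Sum: (-2)·(-2/5) + 6·(6/5) + (-2)·(2/5) + (-6)·(-1/5) = 42/5

42/5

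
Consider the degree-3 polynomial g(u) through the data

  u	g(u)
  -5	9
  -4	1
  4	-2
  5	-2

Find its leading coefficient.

L_0(u) = (u + 4)(u - 4)(u - 5) / [-90] = -(1/90)u^3 + (1/18)u^2 + (8/45)u - 8/9
L_1(u) = (u + 5)(u - 4)(u - 5) / [72] = (1/72)u^3 - (1/18)u^2 - (25/72)u + 25/18
L_2(u) = (u + 5)(u + 4)(u - 5) / [-72] = -(1/72)u^3 - (1/18)u^2 + (25/72)u + 25/18
L_3(u) = (u + 5)(u + 4)(u - 4) / [90] = (1/90)u^3 + (1/18)u^2 - (8/45)u - 8/9
g(u) = 9·L_0 + 1·L_1 + (-2)·L_2 + (-2)·L_3
Only the coefficient of u^3 is needed; take it from each L_i and combine:
9·(-1/90) + 1·(1/72) + (-2)·(-1/72) + (-2)·(1/90) = -29/360

-29/360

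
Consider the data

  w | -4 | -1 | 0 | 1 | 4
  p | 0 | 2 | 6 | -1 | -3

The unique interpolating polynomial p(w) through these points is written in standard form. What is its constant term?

L_0(w) = (w + 1)w(w - 1)(w - 4) / [480] = (1/480)w^4 - (1/120)w^3 - (1/480)w^2 + (1/120)w
L_1(w) = (w + 4)w(w - 1)(w - 4) / [-30] = -(1/30)w^4 + (1/30)w^3 + (8/15)w^2 - (8/15)w
L_2(w) = (w + 4)(w + 1)(w - 1)(w - 4) / [16] = (1/16)w^4 - (17/16)w^2 + 1
L_3(w) = (w + 4)(w + 1)w(w - 4) / [-30] = -(1/30)w^4 - (1/30)w^3 + (8/15)w^2 + (8/15)w
L_4(w) = (w + 4)(w + 1)w(w - 1) / [480] = (1/480)w^4 + (1/120)w^3 - (1/480)w^2 - (1/120)w
p(w) = 0·L_0 + 2·L_1 + 6·L_2 + (-1)·L_3 + (-3)·L_4
Only the constant term is needed; take it from each L_i and combine:
0·(0) + 2·(0) + 6·(1) + (-1)·(0) + (-3)·(0) = 6

6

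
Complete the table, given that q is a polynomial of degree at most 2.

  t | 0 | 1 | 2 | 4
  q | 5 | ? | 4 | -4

The 3 known values determine q uniquely (degree ≤ 2).
Evaluate each Lagrange basis at t = 1:
L_0(1) = (-1)·(-3)/[(-2)·(-4)] = 3/8
L_1(1) = (1)·(-3)/[(2)·(-2)] = 3/4
L_2(1) = (1)·(-1)/[(4)·(2)] = -1/8
Sum: 5·(3/8) + 4·(3/4) + (-4)·(-1/8) = 43/8

43/8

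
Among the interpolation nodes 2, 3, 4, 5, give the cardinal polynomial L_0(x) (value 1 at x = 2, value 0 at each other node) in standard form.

L_0(x) = (x - 3)(x - 4)(x - 5) / [(-1)·(-2)·(-3)]
       = (x^3 - 12x^2 + 47x - 60) / (-6)

L_0(x) = -(1/6)x^3 + 2x^2 - (47/6)x + 10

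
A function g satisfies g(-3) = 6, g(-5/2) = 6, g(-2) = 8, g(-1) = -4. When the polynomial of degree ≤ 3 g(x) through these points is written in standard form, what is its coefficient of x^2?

-51

Build the Lagrange basis polynomials:
L_0(x) = (x + 5/2)(x + 2)(x + 1) / [-1] = -x^3 - (11/2)x^2 - (19/2)x - 5
L_1(x) = (x + 3)(x + 2)(x + 1) / [3/8] = (8/3)x^3 + 16x^2 + (88/3)x + 16
L_2(x) = (x + 3)(x + 5/2)(x + 1) / [-1/2] = -2x^3 - 13x^2 - 26x - 15
L_3(x) = (x + 3)(x + 5/2)(x + 2) / [3] = (1/3)x^3 + (5/2)x^2 + (37/6)x + 5
g(x) = 6·L_0 + 6·L_1 + 8·L_2 + (-4)·L_3
Only the coefficient of x^2 is needed; take it from each L_i and combine:
6·(-11/2) + 6·(16) + 8·(-13) + (-4)·(5/2) = -51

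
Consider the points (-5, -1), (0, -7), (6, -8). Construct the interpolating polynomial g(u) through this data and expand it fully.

Build the Lagrange basis polynomials:
L_0(u) = u(u - 6) / [55] = (1/55)u^2 - (6/55)u
L_1(u) = (u + 5)(u - 6) / [-30] = -(1/30)u^2 + (1/30)u + 1
L_2(u) = (u + 5)u / [66] = (1/66)u^2 + (5/66)u
g(u) = (-1)·L_0 + (-7)·L_1 + (-8)·L_2
  (-1)·L_0(u) = -(1/55)u^2 + (6/55)u
  (-7)·L_1(u) = (7/30)u^2 - (7/30)u - 7
  (-8)·L_2(u) = -(4/33)u^2 - (20/33)u
Adding term by term: (31/330)u^2 - (241/330)u - 7

g(u) = (31/330)u^2 - (241/330)u - 7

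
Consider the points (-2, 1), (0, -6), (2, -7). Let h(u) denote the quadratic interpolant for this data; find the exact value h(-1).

-13/4

Using Newton's divided-difference form:
h[-2,0] = (-6 - 1) / (0 - (-2)) = -7/2
h[0,2] = (-7 - (-6)) / (2 - 0) = -1/2
h[-2,0,2] = (-1/2 - (-7/2)) / (2 - (-2)) = 3/4
h(-1) = 1 + (-7/2)·(1) + (3/4)·(1)·(-1) = -13/4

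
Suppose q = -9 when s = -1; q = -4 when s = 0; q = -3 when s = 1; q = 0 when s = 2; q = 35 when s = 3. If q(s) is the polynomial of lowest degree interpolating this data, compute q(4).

156

Evaluate each Lagrange basis at s = 4:
L_0(4) = (4)·(3)·(2)·(1)/[(-1)·(-2)·(-3)·(-4)] = 1
L_1(4) = (5)·(3)·(2)·(1)/[(1)·(-1)·(-2)·(-3)] = -5
L_2(4) = (5)·(4)·(2)·(1)/[(2)·(1)·(-1)·(-2)] = 10
L_3(4) = (5)·(4)·(3)·(1)/[(3)·(2)·(1)·(-1)] = -10
L_4(4) = (5)·(4)·(3)·(2)/[(4)·(3)·(2)·(1)] = 5
Sum: (-9)·(1) + (-4)·(-5) + (-3)·(10) + 0 + 35·(5) = 156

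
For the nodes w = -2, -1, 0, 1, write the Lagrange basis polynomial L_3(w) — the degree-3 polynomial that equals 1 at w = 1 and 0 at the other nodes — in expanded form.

L_3(w) = (1/6)w^3 + (1/2)w^2 + (1/3)w

L_3(w) = (w + 2)(w + 1)w / [(3)·(2)·(1)]
       = (w^3 + 3w^2 + 2w) / (6)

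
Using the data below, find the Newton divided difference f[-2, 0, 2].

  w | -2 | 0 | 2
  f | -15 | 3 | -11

-4

f[-2,0] = (3 - (-15)) / (0 - (-2)) = 9
f[0,2] = (-11 - 3) / (2 - 0) = -7
f[-2,0,2] = (-7 - 9) / (2 - (-2)) = -4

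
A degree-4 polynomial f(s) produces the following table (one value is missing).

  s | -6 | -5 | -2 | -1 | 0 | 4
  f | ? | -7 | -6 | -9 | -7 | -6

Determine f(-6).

The 5 known values determine f uniquely (degree ≤ 4).
Evaluate each Lagrange basis at s = -6:
L_0(-6) = (-4)·(-5)·(-6)·(-10)/[(-3)·(-4)·(-5)·(-9)] = 20/9
L_1(-6) = (-1)·(-5)·(-6)·(-10)/[(3)·(-1)·(-2)·(-6)] = -25/3
L_2(-6) = (-1)·(-4)·(-6)·(-10)/[(4)·(1)·(-1)·(-5)] = 12
L_3(-6) = (-1)·(-4)·(-5)·(-10)/[(5)·(2)·(1)·(-4)] = -5
L_4(-6) = (-1)·(-4)·(-5)·(-6)/[(9)·(6)·(5)·(4)] = 1/9
Sum: (-7)·(20/9) + (-6)·(-25/3) + (-9)·(12) + (-7)·(-5) + (-6)·(1/9) = -353/9

-353/9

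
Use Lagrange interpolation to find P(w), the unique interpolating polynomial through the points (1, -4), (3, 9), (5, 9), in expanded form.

L_0(w) = (w - 3)(w - 5) / [8] = (1/8)w^2 - w + 15/8
L_1(w) = (w - 1)(w - 5) / [-4] = -(1/4)w^2 + (3/2)w - 5/4
L_2(w) = (w - 1)(w - 3) / [8] = (1/8)w^2 - (1/2)w + 3/8
P(w) = (-4)·L_0 + 9·L_1 + 9·L_2
  (-4)·L_0(w) = -(1/2)w^2 + 4w - 15/2
  9·L_1(w) = -(9/4)w^2 + (27/2)w - 45/4
  9·L_2(w) = (9/8)w^2 - (9/2)w + 27/8
Adding term by term: -(13/8)w^2 + 13w - 123/8

P(w) = -(13/8)w^2 + 13w - 123/8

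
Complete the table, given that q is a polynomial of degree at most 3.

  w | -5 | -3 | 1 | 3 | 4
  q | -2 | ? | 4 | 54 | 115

24

The 4 known values determine q uniquely (degree ≤ 3).
L_0(-3) = (-4)·(-6)·(-7)/[(-6)·(-8)·(-9)] = 7/18
L_1(-3) = (2)·(-6)·(-7)/[(6)·(-2)·(-3)] = 7/3
L_2(-3) = (2)·(-4)·(-7)/[(8)·(2)·(-1)] = -7/2
L_3(-3) = (2)·(-4)·(-6)/[(9)·(3)·(1)] = 16/9
Sum: (-2)·(7/18) + 4·(7/3) + 54·(-7/2) + 115·(16/9) = 24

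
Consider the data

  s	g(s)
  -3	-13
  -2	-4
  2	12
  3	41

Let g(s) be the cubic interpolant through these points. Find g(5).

171

Evaluate each Lagrange basis at s = 5:
L_0(5) = (7)·(3)·(2)/[(-1)·(-5)·(-6)] = -7/5
L_1(5) = (8)·(3)·(2)/[(1)·(-4)·(-5)] = 12/5
L_2(5) = (8)·(7)·(2)/[(5)·(4)·(-1)] = -28/5
L_3(5) = (8)·(7)·(3)/[(6)·(5)·(1)] = 28/5
Sum: (-13)·(-7/5) + (-4)·(12/5) + 12·(-28/5) + 41·(28/5) = 171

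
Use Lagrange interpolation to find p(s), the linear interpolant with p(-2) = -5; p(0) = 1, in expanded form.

Build the Lagrange basis polynomials:
L_0(s) = s / [-2] = -(1/2)s
L_1(s) = (s + 2) / [2] = (1/2)s + 1
p(s) = (-5)·L_0 + 1·L_1
  (-5)·L_0(s) = (5/2)s
  1·L_1(s) = (1/2)s + 1
Adding term by term: 3s + 1

p(s) = 3s + 1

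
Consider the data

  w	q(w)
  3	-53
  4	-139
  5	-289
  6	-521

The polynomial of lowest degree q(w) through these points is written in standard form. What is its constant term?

Build the Lagrange basis polynomials:
L_0(w) = (w - 4)(w - 5)(w - 6) / [-6] = -(1/6)w^3 + (5/2)w^2 - (37/3)w + 20
L_1(w) = (w - 3)(w - 5)(w - 6) / [2] = (1/2)w^3 - 7w^2 + (63/2)w - 45
L_2(w) = (w - 3)(w - 4)(w - 6) / [-2] = -(1/2)w^3 + (13/2)w^2 - 27w + 36
L_3(w) = (w - 3)(w - 4)(w - 5) / [6] = (1/6)w^3 - 2w^2 + (47/6)w - 10
q(w) = (-53)·L_0 + (-139)·L_1 + (-289)·L_2 + (-521)·L_3
Only the constant term is needed; take it from each L_i and combine:
(-53)·(20) + (-139)·(-45) + (-289)·(36) + (-521)·(-10) = 1

1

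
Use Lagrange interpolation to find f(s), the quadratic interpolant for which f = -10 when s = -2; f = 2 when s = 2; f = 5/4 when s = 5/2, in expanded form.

L_0(s) = (s - 2)(s - 5/2) / [18] = (1/18)s^2 - (1/4)s + 5/18
L_1(s) = (s + 2)(s - 5/2) / [-2] = -(1/2)s^2 + (1/4)s + 5/2
L_2(s) = (s + 2)(s - 2) / [9/4] = (4/9)s^2 - 16/9
f(s) = (-10)·L_0 + 2·L_1 + (5/4)·L_2
  (-10)·L_0(s) = -(5/9)s^2 + (5/2)s - 25/9
  2·L_1(s) = -s^2 + (1/2)s + 5
  (5/4)·L_2(s) = (5/9)s^2 - 20/9
Adding term by term: -s^2 + 3s

f(s) = -s^2 + 3s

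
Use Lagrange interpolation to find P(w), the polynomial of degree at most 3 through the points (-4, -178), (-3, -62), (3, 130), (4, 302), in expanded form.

Build the Lagrange basis polynomials:
L_0(w) = (w + 3)(w - 3)(w - 4) / [-56] = -(1/56)w^3 + (1/14)w^2 + (9/56)w - 9/14
L_1(w) = (w + 4)(w - 3)(w - 4) / [42] = (1/42)w^3 - (1/14)w^2 - (8/21)w + 8/7
L_2(w) = (w + 4)(w + 3)(w - 4) / [-42] = -(1/42)w^3 - (1/14)w^2 + (8/21)w + 8/7
L_3(w) = (w + 4)(w + 3)(w - 3) / [56] = (1/56)w^3 + (1/14)w^2 - (9/56)w - 9/14
P(w) = (-178)·L_0 + (-62)·L_1 + 130·L_2 + 302·L_3
  (-178)·L_0(w) = (89/28)w^3 - (89/7)w^2 - (801/28)w + 801/7
  (-62)·L_1(w) = -(31/21)w^3 + (31/7)w^2 + (496/21)w - 496/7
  130·L_2(w) = -(65/21)w^3 - (65/7)w^2 + (1040/21)w + 1040/7
  302·L_3(w) = (151/28)w^3 + (151/7)w^2 - (1359/28)w - 1359/7
Adding term by term: 4w^3 + 4w^2 - 4w - 2

P(w) = 4w^3 + 4w^2 - 4w - 2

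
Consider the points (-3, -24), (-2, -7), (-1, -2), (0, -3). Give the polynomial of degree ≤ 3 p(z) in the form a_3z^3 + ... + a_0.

Newton's divided differences:
p[-3,-2] = (-7 - (-24)) / (-2 - (-3)) = 17
p[-2,-1] = (-2 - (-7)) / (-1 - (-2)) = 5
p[-1,0] = (-3 - (-2)) / (0 - (-1)) = -1
p[-3,-2,-1] = (5 - 17) / (-1 - (-3)) = -6
p[-2,-1,0] = (-1 - 5) / (0 - (-2)) = -3
p[-3,-2,-1,0] = (-3 - (-6)) / (0 - (-3)) = 1
p(z) = -24 + 17·(z + 3) + (-6)·(z + 3)(z + 2) + 1·(z + 3)(z + 2)(z + 1)
Expanding: p(z) = z^3 - 2z - 3

p(z) = z^3 - 2z - 3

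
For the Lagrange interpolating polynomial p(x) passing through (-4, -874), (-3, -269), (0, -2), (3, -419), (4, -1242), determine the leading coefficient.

-4

The leading coefficient equals the top divided difference p[-4,-3,0,3,4].
p[-4,-3] = (-269 - (-874)) / (-3 - (-4)) = 605
p[-3,0] = (-2 - (-269)) / (0 - (-3)) = 89
p[0,3] = (-419 - (-2)) / (3 - 0) = -139
p[3,4] = (-1242 - (-419)) / (4 - 3) = -823
p[-4,-3,0] = (89 - 605) / (0 - (-4)) = -129
p[-3,0,3] = (-139 - 89) / (3 - (-3)) = -38
p[0,3,4] = (-823 - (-139)) / (4 - 0) = -171
p[-4,-3,0,3] = (-38 - (-129)) / (3 - (-4)) = 13
p[-3,0,3,4] = (-171 - (-38)) / (4 - (-3)) = -19
p[-4,-3,0,3,4] = (-19 - 13) / (4 - (-4)) = -4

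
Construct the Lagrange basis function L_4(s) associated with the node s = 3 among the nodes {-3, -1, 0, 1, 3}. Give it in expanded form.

L_4(s) = (s + 3)(s + 1)s(s - 1) / [(6)·(4)·(3)·(2)]
       = (s^4 + 3s^3 - s^2 - 3s) / (144)

L_4(s) = (1/144)s^4 + (1/48)s^3 - (1/144)s^2 - (1/48)s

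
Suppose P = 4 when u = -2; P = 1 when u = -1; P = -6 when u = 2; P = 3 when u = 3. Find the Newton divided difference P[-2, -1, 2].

1/6

P[-2,-1] = (1 - 4) / (-1 - (-2)) = -3
P[-1,2] = (-6 - 1) / (2 - (-1)) = -7/3
P[-2,-1,2] = (-7/3 - (-3)) / (2 - (-2)) = 1/6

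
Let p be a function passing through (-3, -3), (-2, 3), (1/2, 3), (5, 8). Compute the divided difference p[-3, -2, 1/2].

-12/7

p[-3,-2] = (3 - (-3)) / (-2 - (-3)) = 6
p[-2,1/2] = (3 - 3) / (1/2 - (-2)) = 0
p[-3,-2,1/2] = (0 - 6) / (1/2 - (-3)) = -12/7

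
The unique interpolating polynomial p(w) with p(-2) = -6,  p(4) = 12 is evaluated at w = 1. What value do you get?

Evaluate each Lagrange basis at w = 1:
L_0(1) = (-3)/[(-6)] = 1/2
L_1(1) = (3)/[(6)] = 1/2
Sum: (-6)·(1/2) + 12·(1/2) = 3

3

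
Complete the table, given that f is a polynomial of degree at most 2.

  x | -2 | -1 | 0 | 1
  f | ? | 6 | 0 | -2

The 3 known values determine f uniquely (degree ≤ 2).
L_0(-2) = (-2)·(-3)/[(-1)·(-2)] = 3
L_1(-2) = (-1)·(-3)/[(1)·(-1)] = -3
L_2(-2) = (-1)·(-2)/[(2)·(1)] = 1
Sum: 6·(3) + 0 + (-2)·(1) = 16

16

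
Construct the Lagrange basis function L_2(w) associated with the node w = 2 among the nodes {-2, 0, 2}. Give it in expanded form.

L_2(w) = (w + 2)w / [(4)·(2)]
       = (w^2 + 2w) / (8)

L_2(w) = (1/8)w^2 + (1/4)w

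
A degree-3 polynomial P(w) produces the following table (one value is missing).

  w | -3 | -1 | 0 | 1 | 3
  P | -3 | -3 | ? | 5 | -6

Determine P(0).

27/16

The 4 known values determine P uniquely (degree ≤ 3).
Evaluate each Lagrange basis at w = 0:
L_0(0) = (1)·(-1)·(-3)/[(-2)·(-4)·(-6)] = -1/16
L_1(0) = (3)·(-1)·(-3)/[(2)·(-2)·(-4)] = 9/16
L_2(0) = (3)·(1)·(-3)/[(4)·(2)·(-2)] = 9/16
L_3(0) = (3)·(1)·(-1)/[(6)·(4)·(2)] = -1/16
Sum: (-3)·(-1/16) + (-3)·(9/16) + 5·(9/16) + (-6)·(-1/16) = 27/16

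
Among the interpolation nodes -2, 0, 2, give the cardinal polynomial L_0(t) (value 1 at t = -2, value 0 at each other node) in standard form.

L_0(t) = (1/8)t^2 - (1/4)t

L_0(t) = t(t - 2) / [(-2)·(-4)]
       = (t^2 - 2t) / (8)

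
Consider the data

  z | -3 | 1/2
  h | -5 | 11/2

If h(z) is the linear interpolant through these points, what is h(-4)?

L_0(-4) = (-9/2)/[(-7/2)] = 9/7
L_1(-4) = (-1)/[(7/2)] = -2/7
Sum: (-5)·(9/7) + 11/2·(-2/7) = -8

-8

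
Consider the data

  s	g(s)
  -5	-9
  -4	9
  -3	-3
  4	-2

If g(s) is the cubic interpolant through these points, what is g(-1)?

L_0(-1) = (3)·(2)·(-5)/[(-1)·(-2)·(-9)] = 5/3
L_1(-1) = (4)·(2)·(-5)/[(1)·(-1)·(-8)] = -5
L_2(-1) = (4)·(3)·(-5)/[(2)·(1)·(-7)] = 30/7
L_3(-1) = (4)·(3)·(2)/[(9)·(8)·(7)] = 1/21
Sum: (-9)·(5/3) + 9·(-5) + (-3)·(30/7) + (-2)·(1/21) = -1532/21

-1532/21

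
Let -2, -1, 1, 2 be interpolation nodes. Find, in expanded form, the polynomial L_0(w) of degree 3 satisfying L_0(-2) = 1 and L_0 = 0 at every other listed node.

L_0(w) = (w + 1)(w - 1)(w - 2) / [(-1)·(-3)·(-4)]
       = (w^3 - 2w^2 - w + 2) / (-12)

L_0(w) = -(1/12)w^3 + (1/6)w^2 + (1/12)w - 1/6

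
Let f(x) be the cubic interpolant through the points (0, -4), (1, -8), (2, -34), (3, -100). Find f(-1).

-4

L_0(-1) = (-2)·(-3)·(-4)/[(-1)·(-2)·(-3)] = 4
L_1(-1) = (-1)·(-3)·(-4)/[(1)·(-1)·(-2)] = -6
L_2(-1) = (-1)·(-2)·(-4)/[(2)·(1)·(-1)] = 4
L_3(-1) = (-1)·(-2)·(-3)/[(3)·(2)·(1)] = -1
Sum: (-4)·(4) + (-8)·(-6) + (-34)·(4) + (-100)·(-1) = -4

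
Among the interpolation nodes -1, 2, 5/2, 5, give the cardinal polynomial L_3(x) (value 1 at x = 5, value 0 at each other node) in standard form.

L_3(x) = (x + 1)(x - 2)(x - 5/2) / [(6)·(3)·(5/2)]
       = (x^3 - (7/2)x^2 + (1/2)x + 5) / (45)

L_3(x) = (1/45)x^3 - (7/90)x^2 + (1/90)x + 1/9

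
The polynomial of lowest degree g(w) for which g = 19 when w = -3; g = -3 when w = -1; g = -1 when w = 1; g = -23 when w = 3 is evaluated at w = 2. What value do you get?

-6

Using Newton's divided-difference form:
g[-3,-1] = (-3 - 19) / (-1 - (-3)) = -11
g[-1,1] = (-1 - (-3)) / (1 - (-1)) = 1
g[1,3] = (-23 - (-1)) / (3 - 1) = -11
g[-3,-1,1] = (1 - (-11)) / (1 - (-3)) = 3
g[-1,1,3] = (-11 - 1) / (3 - (-1)) = -3
g[-3,-1,1,3] = (-3 - 3) / (3 - (-3)) = -1
g(2) = 19 + (-11)·(5) + 3·(5)·(3) + (-1)·(5)·(3)·(1) = -6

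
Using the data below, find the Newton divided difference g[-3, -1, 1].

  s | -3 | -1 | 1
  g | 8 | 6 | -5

g[-3,-1] = (6 - 8) / (-1 - (-3)) = -1
g[-1,1] = (-5 - 6) / (1 - (-1)) = -11/2
g[-3,-1,1] = (-11/2 - (-1)) / (1 - (-3)) = -9/8

-9/8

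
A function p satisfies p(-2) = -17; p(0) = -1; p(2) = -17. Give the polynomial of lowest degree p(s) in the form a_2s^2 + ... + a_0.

p(s) = -4s^2 - 1

Build the Lagrange basis polynomials:
L_0(s) = s(s - 2) / [8] = (1/8)s^2 - (1/4)s
L_1(s) = (s + 2)(s - 2) / [-4] = -(1/4)s^2 + 1
L_2(s) = (s + 2)s / [8] = (1/8)s^2 + (1/4)s
p(s) = (-17)·L_0 + (-1)·L_1 + (-17)·L_2
  (-17)·L_0(s) = -(17/8)s^2 + (17/4)s
  (-1)·L_1(s) = (1/4)s^2 - 1
  (-17)·L_2(s) = -(17/8)s^2 - (17/4)s
Adding term by term: -4s^2 - 1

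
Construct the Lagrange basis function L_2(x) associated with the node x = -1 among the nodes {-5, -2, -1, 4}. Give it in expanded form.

L_2(x) = -(1/20)x^3 - (3/20)x^2 + (9/10)x + 2

L_2(x) = (x + 5)(x + 2)(x - 4) / [(4)·(1)·(-5)]
       = (x^3 + 3x^2 - 18x - 40) / (-20)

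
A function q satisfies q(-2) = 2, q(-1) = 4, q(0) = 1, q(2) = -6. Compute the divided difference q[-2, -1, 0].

q[-2,-1] = (4 - 2) / (-1 - (-2)) = 2
q[-1,0] = (1 - 4) / (0 - (-1)) = -3
q[-2,-1,0] = (-3 - 2) / (0 - (-2)) = -5/2

-5/2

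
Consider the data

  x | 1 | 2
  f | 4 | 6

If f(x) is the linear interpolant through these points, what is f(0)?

Evaluate each Lagrange basis at x = 0:
L_0(0) = (-2)/[(-1)] = 2
L_1(0) = (-1)/[(1)] = -1
Sum: 4·(2) + 6·(-1) = 2

2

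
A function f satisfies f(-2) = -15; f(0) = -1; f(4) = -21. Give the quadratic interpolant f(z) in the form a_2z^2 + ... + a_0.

L_0(z) = z(z - 4) / [12] = (1/12)z^2 - (1/3)z
L_1(z) = (z + 2)(z - 4) / [-8] = -(1/8)z^2 + (1/4)z + 1
L_2(z) = (z + 2)z / [24] = (1/24)z^2 + (1/12)z
f(z) = (-15)·L_0 + (-1)·L_1 + (-21)·L_2
  (-15)·L_0(z) = -(5/4)z^2 + 5z
  (-1)·L_1(z) = (1/8)z^2 - (1/4)z - 1
  (-21)·L_2(z) = -(7/8)z^2 - (7/4)z
Adding term by term: -2z^2 + 3z - 1

f(z) = -2z^2 + 3z - 1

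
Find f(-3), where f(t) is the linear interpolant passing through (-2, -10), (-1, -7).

L_0(-3) = (-2)/[(-1)] = 2
L_1(-3) = (-1)/[(1)] = -1
Sum: (-10)·(2) + (-7)·(-1) = -13

-13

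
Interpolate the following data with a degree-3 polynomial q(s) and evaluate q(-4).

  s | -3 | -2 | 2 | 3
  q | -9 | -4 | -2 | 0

Evaluate each Lagrange basis at s = -4:
L_0(-4) = (-2)·(-6)·(-7)/[(-1)·(-5)·(-6)] = 14/5
L_1(-4) = (-1)·(-6)·(-7)/[(1)·(-4)·(-5)] = -21/10
L_2(-4) = (-1)·(-2)·(-7)/[(5)·(4)·(-1)] = 7/10
L_3(-4) = (-1)·(-2)·(-6)/[(6)·(5)·(1)] = -2/5
Sum: (-9)·(14/5) + (-4)·(-21/10) + (-2)·(7/10) + 0 = -91/5

-91/5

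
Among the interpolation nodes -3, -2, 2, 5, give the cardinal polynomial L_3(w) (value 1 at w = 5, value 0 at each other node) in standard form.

L_3(w) = (1/168)w^3 + (1/56)w^2 - (1/42)w - 1/14

L_3(w) = (w + 3)(w + 2)(w - 2) / [(8)·(7)·(3)]
       = (w^3 + 3w^2 - 4w - 12) / (168)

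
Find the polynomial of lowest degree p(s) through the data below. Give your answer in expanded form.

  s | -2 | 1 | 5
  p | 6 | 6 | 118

p(s) = 4s^2 + 4s - 2

Build the Lagrange basis polynomials:
L_0(s) = (s - 1)(s - 5) / [21] = (1/21)s^2 - (2/7)s + 5/21
L_1(s) = (s + 2)(s - 5) / [-12] = -(1/12)s^2 + (1/4)s + 5/6
L_2(s) = (s + 2)(s - 1) / [28] = (1/28)s^2 + (1/28)s - 1/14
p(s) = 6·L_0 + 6·L_1 + 118·L_2
  6·L_0(s) = (2/7)s^2 - (12/7)s + 10/7
  6·L_1(s) = -(1/2)s^2 + (3/2)s + 5
  118·L_2(s) = (59/14)s^2 + (59/14)s - 59/7
Adding term by term: 4s^2 + 4s - 2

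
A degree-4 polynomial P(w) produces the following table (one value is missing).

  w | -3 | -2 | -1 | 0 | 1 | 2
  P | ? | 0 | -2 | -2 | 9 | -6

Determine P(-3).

The 5 known values determine P uniquely (degree ≤ 4).
Evaluate each Lagrange basis at w = -3:
L_0(-3) = (-2)·(-3)·(-4)·(-5)/[(-1)·(-2)·(-3)·(-4)] = 5
L_1(-3) = (-1)·(-3)·(-4)·(-5)/[(1)·(-1)·(-2)·(-3)] = -10
L_2(-3) = (-1)·(-2)·(-4)·(-5)/[(2)·(1)·(-1)·(-2)] = 10
L_3(-3) = (-1)·(-2)·(-3)·(-5)/[(3)·(2)·(1)·(-1)] = -5
L_4(-3) = (-1)·(-2)·(-3)·(-4)/[(4)·(3)·(2)·(1)] = 1
Sum: 0 + (-2)·(-10) + (-2)·(10) + 9·(-5) + (-6)·(1) = -51

-51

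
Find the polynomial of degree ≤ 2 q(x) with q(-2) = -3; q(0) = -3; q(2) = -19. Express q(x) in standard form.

q(x) = -2x^2 - 4x - 3

Newton's divided differences:
q[-2,0] = (-3 - (-3)) / (0 - (-2)) = 0
q[0,2] = (-19 - (-3)) / (2 - 0) = -8
q[-2,0,2] = (-8 - 0) / (2 - (-2)) = -2
q(x) = -3 + (-2)·(x + 2)x
Expanding: q(x) = -2x^2 - 4x - 3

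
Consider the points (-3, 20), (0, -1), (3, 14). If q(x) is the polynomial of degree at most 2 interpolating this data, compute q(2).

Evaluate each Lagrange basis at x = 2:
L_0(2) = (2)·(-1)/[(-3)·(-6)] = -1/9
L_1(2) = (5)·(-1)/[(3)·(-3)] = 5/9
L_2(2) = (5)·(2)/[(6)·(3)] = 5/9
Sum: 20·(-1/9) + (-1)·(5/9) + 14·(5/9) = 5

5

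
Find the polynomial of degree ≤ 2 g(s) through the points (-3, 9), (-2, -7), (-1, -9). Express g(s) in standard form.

g(s) = 7s^2 + 19s + 3

Build the Lagrange basis polynomials:
L_0(s) = (s + 2)(s + 1) / [2] = (1/2)s^2 + (3/2)s + 1
L_1(s) = (s + 3)(s + 1) / [-1] = -s^2 - 4s - 3
L_2(s) = (s + 3)(s + 2) / [2] = (1/2)s^2 + (5/2)s + 3
g(s) = 9·L_0 + (-7)·L_1 + (-9)·L_2
  9·L_0(s) = (9/2)s^2 + (27/2)s + 9
  (-7)·L_1(s) = 7s^2 + 28s + 21
  (-9)·L_2(s) = -(9/2)s^2 - (45/2)s - 27
Adding term by term: 7s^2 + 19s + 3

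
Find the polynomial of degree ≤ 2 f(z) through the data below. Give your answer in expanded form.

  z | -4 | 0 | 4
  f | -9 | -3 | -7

Build the Lagrange basis polynomials:
L_0(z) = z(z - 4) / [32] = (1/32)z^2 - (1/8)z
L_1(z) = (z + 4)(z - 4) / [-16] = -(1/16)z^2 + 1
L_2(z) = (z + 4)z / [32] = (1/32)z^2 + (1/8)z
f(z) = (-9)·L_0 + (-3)·L_1 + (-7)·L_2
  (-9)·L_0(z) = -(9/32)z^2 + (9/8)z
  (-3)·L_1(z) = (3/16)z^2 - 3
  (-7)·L_2(z) = -(7/32)z^2 - (7/8)z
Adding term by term: -(5/16)z^2 + (1/4)z - 3

f(z) = -(5/16)z^2 + (1/4)z - 3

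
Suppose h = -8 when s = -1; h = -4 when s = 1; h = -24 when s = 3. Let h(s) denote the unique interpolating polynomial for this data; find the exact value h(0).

-3

Using Newton's divided-difference form:
h[-1,1] = (-4 - (-8)) / (1 - (-1)) = 2
h[1,3] = (-24 - (-4)) / (3 - 1) = -10
h[-1,1,3] = (-10 - 2) / (3 - (-1)) = -3
h(0) = -8 + 2·(1) + (-3)·(1)·(-1) = -3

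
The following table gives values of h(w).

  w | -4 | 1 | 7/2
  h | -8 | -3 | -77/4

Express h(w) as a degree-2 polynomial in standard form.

h(w) = -w^2 - 2w

L_0(w) = (w - 1)(w - 7/2) / [75/2] = (2/75)w^2 - (3/25)w + 7/75
L_1(w) = (w + 4)(w - 7/2) / [-25/2] = -(2/25)w^2 - (1/25)w + 28/25
L_2(w) = (w + 4)(w - 1) / [75/4] = (4/75)w^2 + (4/25)w - 16/75
h(w) = (-8)·L_0 + (-3)·L_1 + (-77/4)·L_2
  (-8)·L_0(w) = -(16/75)w^2 + (24/25)w - 56/75
  (-3)·L_1(w) = (6/25)w^2 + (3/25)w - 84/25
  (-77/4)·L_2(w) = -(77/75)w^2 - (77/25)w + 308/75
Adding term by term: -w^2 - 2w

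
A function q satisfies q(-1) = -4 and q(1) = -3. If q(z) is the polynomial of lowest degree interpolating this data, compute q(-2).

L_0(-2) = (-3)/[(-2)] = 3/2
L_1(-2) = (-1)/[(2)] = -1/2
Sum: (-4)·(3/2) + (-3)·(-1/2) = -9/2

-9/2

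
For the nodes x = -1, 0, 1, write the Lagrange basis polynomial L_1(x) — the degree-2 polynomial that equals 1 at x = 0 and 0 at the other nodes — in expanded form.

L_1(x) = -x^2 + 1

L_1(x) = (x + 1)(x - 1) / [(1)·(-1)]
       = (x^2 - 1) / (-1)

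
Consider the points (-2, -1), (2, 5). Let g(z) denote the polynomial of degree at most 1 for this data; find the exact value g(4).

Evaluate each Lagrange basis at z = 4:
L_0(4) = (2)/[(-4)] = -1/2
L_1(4) = (6)/[(4)] = 3/2
Sum: (-1)·(-1/2) + 5·(3/2) = 8

8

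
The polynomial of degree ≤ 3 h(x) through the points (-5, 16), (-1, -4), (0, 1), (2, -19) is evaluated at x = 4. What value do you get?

-119

Evaluate each Lagrange basis at x = 4:
L_0(4) = (5)·(4)·(2)/[(-4)·(-5)·(-7)] = -2/7
L_1(4) = (9)·(4)·(2)/[(4)·(-1)·(-3)] = 6
L_2(4) = (9)·(5)·(2)/[(5)·(1)·(-2)] = -9
L_3(4) = (9)·(5)·(4)/[(7)·(3)·(2)] = 30/7
Sum: 16·(-2/7) + (-4)·(6) + 1·(-9) + (-19)·(30/7) = -119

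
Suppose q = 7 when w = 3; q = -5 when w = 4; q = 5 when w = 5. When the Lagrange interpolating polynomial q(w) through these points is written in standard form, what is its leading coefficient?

The leading coefficient equals the top divided difference q[3,4,5].
q[3,4] = (-5 - 7) / (4 - 3) = -12
q[4,5] = (5 - (-5)) / (5 - 4) = 10
q[3,4,5] = (10 - (-12)) / (5 - 3) = 11

11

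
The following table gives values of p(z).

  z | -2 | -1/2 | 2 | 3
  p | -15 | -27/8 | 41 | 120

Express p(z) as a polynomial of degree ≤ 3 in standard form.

p(z) = 3z^3 + 4z^2 + 2z - 3

Build the Lagrange basis polynomials:
L_0(z) = (z + 1/2)(z - 2)(z - 3) / [-30] = -(1/30)z^3 + (3/20)z^2 - (7/60)z - 1/10
L_1(z) = (z + 2)(z - 2)(z - 3) / [105/8] = (8/105)z^3 - (8/35)z^2 - (32/105)z + 32/35
L_2(z) = (z + 2)(z + 1/2)(z - 3) / [-10] = -(1/10)z^3 + (1/20)z^2 + (13/20)z + 3/10
L_3(z) = (z + 2)(z + 1/2)(z - 2) / [35/2] = (2/35)z^3 + (1/35)z^2 - (8/35)z - 4/35
p(z) = (-15)·L_0 + (-27/8)·L_1 + 41·L_2 + 120·L_3
  (-15)·L_0(z) = (1/2)z^3 - (9/4)z^2 + (7/4)z + 3/2
  (-27/8)·L_1(z) = -(9/35)z^3 + (27/35)z^2 + (36/35)z - 108/35
  41·L_2(z) = -(41/10)z^3 + (41/20)z^2 + (533/20)z + 123/10
  120·L_3(z) = (48/7)z^3 + (24/7)z^2 - (192/7)z - 96/7
Adding term by term: 3z^3 + 4z^2 + 2z - 3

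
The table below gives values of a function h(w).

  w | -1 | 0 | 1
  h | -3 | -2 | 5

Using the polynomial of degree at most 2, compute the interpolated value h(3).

Using Newton's divided-difference form:
h[-1,0] = (-2 - (-3)) / (0 - (-1)) = 1
h[0,1] = (5 - (-2)) / (1 - 0) = 7
h[-1,0,1] = (7 - 1) / (1 - (-1)) = 3
h(3) = -3 + 1·(4) + 3·(4)·(3) = 37

37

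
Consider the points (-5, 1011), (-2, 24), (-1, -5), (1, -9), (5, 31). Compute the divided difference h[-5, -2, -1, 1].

-11

h[-5,-2] = (24 - 1011) / (-2 - (-5)) = -329
h[-2,-1] = (-5 - 24) / (-1 - (-2)) = -29
h[-1,1] = (-9 - (-5)) / (1 - (-1)) = -2
h[-5,-2,-1] = (-29 - (-329)) / (-1 - (-5)) = 75
h[-2,-1,1] = (-2 - (-29)) / (1 - (-2)) = 9
h[-5,-2,-1,1] = (9 - 75) / (1 - (-5)) = -11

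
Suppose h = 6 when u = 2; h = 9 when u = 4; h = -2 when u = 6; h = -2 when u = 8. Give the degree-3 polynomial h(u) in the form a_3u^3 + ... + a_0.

h(u) = (25/48)u^3 - 8u^2 + (419/12)u - 36

Build the Lagrange basis polynomials:
L_0(u) = (u - 4)(u - 6)(u - 8) / [-48] = -(1/48)u^3 + (3/8)u^2 - (13/6)u + 4
L_1(u) = (u - 2)(u - 6)(u - 8) / [16] = (1/16)u^3 - u^2 + (19/4)u - 6
L_2(u) = (u - 2)(u - 4)(u - 8) / [-16] = -(1/16)u^3 + (7/8)u^2 - (7/2)u + 4
L_3(u) = (u - 2)(u - 4)(u - 6) / [48] = (1/48)u^3 - (1/4)u^2 + (11/12)u - 1
h(u) = 6·L_0 + 9·L_1 + (-2)·L_2 + (-2)·L_3
  6·L_0(u) = -(1/8)u^3 + (9/4)u^2 - 13u + 24
  9·L_1(u) = (9/16)u^3 - 9u^2 + (171/4)u - 54
  (-2)·L_2(u) = (1/8)u^3 - (7/4)u^2 + 7u - 8
  (-2)·L_3(u) = -(1/24)u^3 + (1/2)u^2 - (11/6)u + 2
Adding term by term: (25/48)u^3 - 8u^2 + (419/12)u - 36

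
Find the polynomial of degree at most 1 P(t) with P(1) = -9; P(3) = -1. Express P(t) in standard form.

P(t) = 4t - 13

Build the Lagrange basis polynomials:
L_0(t) = (t - 3) / [-2] = -(1/2)t + 3/2
L_1(t) = (t - 1) / [2] = (1/2)t - 1/2
P(t) = (-9)·L_0 + (-1)·L_1
  (-9)·L_0(t) = (9/2)t - 27/2
  (-1)·L_1(t) = -(1/2)t + 1/2
Adding term by term: 4t - 13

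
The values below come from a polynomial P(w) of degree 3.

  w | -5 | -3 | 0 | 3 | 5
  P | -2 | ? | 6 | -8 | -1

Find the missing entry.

73/5

The 4 known values determine P uniquely (degree ≤ 3).
L_0(-3) = (-3)·(-6)·(-8)/[(-5)·(-8)·(-10)] = 9/25
L_1(-3) = (2)·(-6)·(-8)/[(5)·(-3)·(-5)] = 32/25
L_2(-3) = (2)·(-3)·(-8)/[(8)·(3)·(-2)] = -1
L_3(-3) = (2)·(-3)·(-6)/[(10)·(5)·(2)] = 9/25
Sum: (-2)·(9/25) + 6·(32/25) + (-8)·(-1) + (-1)·(9/25) = 73/5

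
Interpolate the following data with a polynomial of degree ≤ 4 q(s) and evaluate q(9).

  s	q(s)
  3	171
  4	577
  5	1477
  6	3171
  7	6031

17097

Evaluate each Lagrange basis at s = 9:
L_0(9) = (5)·(4)·(3)·(2)/[(-1)·(-2)·(-3)·(-4)] = 5
L_1(9) = (6)·(4)·(3)·(2)/[(1)·(-1)·(-2)·(-3)] = -24
L_2(9) = (6)·(5)·(3)·(2)/[(2)·(1)·(-1)·(-2)] = 45
L_3(9) = (6)·(5)·(4)·(2)/[(3)·(2)·(1)·(-1)] = -40
L_4(9) = (6)·(5)·(4)·(3)/[(4)·(3)·(2)·(1)] = 15
Sum: 171·(5) + 577·(-24) + 1477·(45) + 3171·(-40) + 6031·(15) = 17097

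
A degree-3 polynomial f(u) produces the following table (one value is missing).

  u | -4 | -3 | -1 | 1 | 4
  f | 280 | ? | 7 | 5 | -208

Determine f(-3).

The 4 known values determine f uniquely (degree ≤ 3).
Evaluate each Lagrange basis at u = -3:
L_0(-3) = (-2)·(-4)·(-7)/[(-3)·(-5)·(-8)] = 7/15
L_1(-3) = (1)·(-4)·(-7)/[(3)·(-2)·(-5)] = 14/15
L_2(-3) = (1)·(-2)·(-7)/[(5)·(2)·(-3)] = -7/15
L_3(-3) = (1)·(-2)·(-4)/[(8)·(5)·(3)] = 1/15
Sum: 280·(7/15) + 7·(14/15) + 5·(-7/15) + (-208)·(1/15) = 121

121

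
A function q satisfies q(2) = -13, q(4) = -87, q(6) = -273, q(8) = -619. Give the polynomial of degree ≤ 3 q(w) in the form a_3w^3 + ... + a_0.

q(w) = -w^3 - 2w^2 + 3w - 3

L_0(w) = (w - 4)(w - 6)(w - 8) / [-48] = -(1/48)w^3 + (3/8)w^2 - (13/6)w + 4
L_1(w) = (w - 2)(w - 6)(w - 8) / [16] = (1/16)w^3 - w^2 + (19/4)w - 6
L_2(w) = (w - 2)(w - 4)(w - 8) / [-16] = -(1/16)w^3 + (7/8)w^2 - (7/2)w + 4
L_3(w) = (w - 2)(w - 4)(w - 6) / [48] = (1/48)w^3 - (1/4)w^2 + (11/12)w - 1
q(w) = (-13)·L_0 + (-87)·L_1 + (-273)·L_2 + (-619)·L_3
  (-13)·L_0(w) = (13/48)w^3 - (39/8)w^2 + (169/6)w - 52
  (-87)·L_1(w) = -(87/16)w^3 + 87w^2 - (1653/4)w + 522
  (-273)·L_2(w) = (273/16)w^3 - (1911/8)w^2 + (1911/2)w - 1092
  (-619)·L_3(w) = -(619/48)w^3 + (619/4)w^2 - (6809/12)w + 619
Adding term by term: -w^3 - 2w^2 + 3w - 3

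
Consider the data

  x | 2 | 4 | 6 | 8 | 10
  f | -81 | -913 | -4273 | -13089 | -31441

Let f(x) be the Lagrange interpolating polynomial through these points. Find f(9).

Evaluate each Lagrange basis at x = 9:
L_0(9) = (5)·(3)·(1)·(-1)/[(-2)·(-4)·(-6)·(-8)] = -5/128
L_1(9) = (7)·(3)·(1)·(-1)/[(2)·(-2)·(-4)·(-6)] = 7/32
L_2(9) = (7)·(5)·(1)·(-1)/[(4)·(2)·(-2)·(-4)] = -35/64
L_3(9) = (7)·(5)·(3)·(-1)/[(6)·(4)·(2)·(-2)] = 35/32
L_4(9) = (7)·(5)·(3)·(1)/[(8)·(6)·(4)·(2)] = 35/128
Sum: (-81)·(-5/128) + (-913)·(7/32) + (-4273)·(-35/64) + (-13089)·(35/32) + (-31441)·(35/128) = -20773

-20773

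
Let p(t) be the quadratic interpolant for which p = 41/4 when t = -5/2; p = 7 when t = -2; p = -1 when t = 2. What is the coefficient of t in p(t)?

-2

Build the Lagrange basis polynomials:
L_0(t) = (t + 2)(t - 2) / [9/4] = (4/9)t^2 - 16/9
L_1(t) = (t + 5/2)(t - 2) / [-2] = -(1/2)t^2 - (1/4)t + 5/2
L_2(t) = (t + 5/2)(t + 2) / [18] = (1/18)t^2 + (1/4)t + 5/18
p(t) = (41/4)·L_0 + 7·L_1 + (-1)·L_2
Only the coefficient of t is needed; take it from each L_i and combine:
(41/4)·(0) + 7·(-1/4) + (-1)·(1/4) = -2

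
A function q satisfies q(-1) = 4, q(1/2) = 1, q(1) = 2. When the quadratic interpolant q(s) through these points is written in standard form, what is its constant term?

Build the Lagrange basis polynomials:
L_0(s) = (s - 1/2)(s - 1) / [3] = (1/3)s^2 - (1/2)s + 1/6
L_1(s) = (s + 1)(s - 1) / [-3/4] = -(4/3)s^2 + 4/3
L_2(s) = (s + 1)(s - 1/2) / [1] = s^2 + (1/2)s - 1/2
q(s) = 4·L_0 + 1·L_1 + 2·L_2
Only the constant term is needed; take it from each L_i and combine:
4·(1/6) + 1·(4/3) + 2·(-1/2) = 1

1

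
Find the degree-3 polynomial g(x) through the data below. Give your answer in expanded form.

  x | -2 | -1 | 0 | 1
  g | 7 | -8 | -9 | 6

g(x) = (1/3)x^3 + 8x^2 + (20/3)x - 9

L_0(x) = (x + 1)x(x - 1) / [-6] = -(1/6)x^3 + (1/6)x
L_1(x) = (x + 2)x(x - 1) / [2] = (1/2)x^3 + (1/2)x^2 - x
L_2(x) = (x + 2)(x + 1)(x - 1) / [-2] = -(1/2)x^3 - x^2 + (1/2)x + 1
L_3(x) = (x + 2)(x + 1)x / [6] = (1/6)x^3 + (1/2)x^2 + (1/3)x
g(x) = 7·L_0 + (-8)·L_1 + (-9)·L_2 + 6·L_3
  7·L_0(x) = -(7/6)x^3 + (7/6)x
  (-8)·L_1(x) = -4x^3 - 4x^2 + 8x
  (-9)·L_2(x) = (9/2)x^3 + 9x^2 - (9/2)x - 9
  6·L_3(x) = x^3 + 3x^2 + 2x
Adding term by term: (1/3)x^3 + 8x^2 + (20/3)x - 9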